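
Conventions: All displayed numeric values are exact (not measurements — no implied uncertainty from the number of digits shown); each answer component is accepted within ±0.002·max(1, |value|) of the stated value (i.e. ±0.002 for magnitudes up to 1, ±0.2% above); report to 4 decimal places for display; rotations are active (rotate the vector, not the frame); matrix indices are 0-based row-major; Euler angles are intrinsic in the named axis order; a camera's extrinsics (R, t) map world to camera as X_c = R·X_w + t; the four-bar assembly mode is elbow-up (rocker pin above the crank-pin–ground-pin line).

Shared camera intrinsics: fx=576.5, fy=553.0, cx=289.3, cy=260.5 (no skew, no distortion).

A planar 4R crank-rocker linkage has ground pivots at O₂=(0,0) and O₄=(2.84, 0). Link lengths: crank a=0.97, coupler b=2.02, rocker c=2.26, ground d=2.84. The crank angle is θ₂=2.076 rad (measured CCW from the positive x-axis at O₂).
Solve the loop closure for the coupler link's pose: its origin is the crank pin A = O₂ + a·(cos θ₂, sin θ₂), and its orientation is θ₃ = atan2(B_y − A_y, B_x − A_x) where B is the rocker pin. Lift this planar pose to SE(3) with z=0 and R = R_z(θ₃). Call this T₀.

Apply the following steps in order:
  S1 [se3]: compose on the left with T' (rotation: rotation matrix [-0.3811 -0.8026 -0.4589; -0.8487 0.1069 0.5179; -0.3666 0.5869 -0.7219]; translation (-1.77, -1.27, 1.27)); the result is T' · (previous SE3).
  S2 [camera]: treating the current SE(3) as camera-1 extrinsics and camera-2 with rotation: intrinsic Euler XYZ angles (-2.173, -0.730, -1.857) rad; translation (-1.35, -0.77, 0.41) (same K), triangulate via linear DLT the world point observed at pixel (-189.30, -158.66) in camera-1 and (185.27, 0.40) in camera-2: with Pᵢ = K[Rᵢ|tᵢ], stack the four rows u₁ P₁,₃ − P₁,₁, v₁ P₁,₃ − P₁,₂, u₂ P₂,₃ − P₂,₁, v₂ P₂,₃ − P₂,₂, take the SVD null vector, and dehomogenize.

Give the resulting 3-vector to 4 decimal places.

result = (1.2853, 0.2806, -1.5400)

source (fourbar_fk): coupler pose = R=[0.9052 -0.4249 0.0000; 0.4249 0.9052 0.0000; 0.0000 0.0000 1.0000], t=(-0.4695, 0.8488, 0.0000)
after S1 (compose_se3): R=[-0.6860 -0.5646 -0.4589; -0.7229 0.4574 0.5179; -0.0825 0.6870 -0.7219], t=(-2.2723, -0.7808, 1.9403)
after S2 (triangulate): (1.2853, 0.2806, -1.5400)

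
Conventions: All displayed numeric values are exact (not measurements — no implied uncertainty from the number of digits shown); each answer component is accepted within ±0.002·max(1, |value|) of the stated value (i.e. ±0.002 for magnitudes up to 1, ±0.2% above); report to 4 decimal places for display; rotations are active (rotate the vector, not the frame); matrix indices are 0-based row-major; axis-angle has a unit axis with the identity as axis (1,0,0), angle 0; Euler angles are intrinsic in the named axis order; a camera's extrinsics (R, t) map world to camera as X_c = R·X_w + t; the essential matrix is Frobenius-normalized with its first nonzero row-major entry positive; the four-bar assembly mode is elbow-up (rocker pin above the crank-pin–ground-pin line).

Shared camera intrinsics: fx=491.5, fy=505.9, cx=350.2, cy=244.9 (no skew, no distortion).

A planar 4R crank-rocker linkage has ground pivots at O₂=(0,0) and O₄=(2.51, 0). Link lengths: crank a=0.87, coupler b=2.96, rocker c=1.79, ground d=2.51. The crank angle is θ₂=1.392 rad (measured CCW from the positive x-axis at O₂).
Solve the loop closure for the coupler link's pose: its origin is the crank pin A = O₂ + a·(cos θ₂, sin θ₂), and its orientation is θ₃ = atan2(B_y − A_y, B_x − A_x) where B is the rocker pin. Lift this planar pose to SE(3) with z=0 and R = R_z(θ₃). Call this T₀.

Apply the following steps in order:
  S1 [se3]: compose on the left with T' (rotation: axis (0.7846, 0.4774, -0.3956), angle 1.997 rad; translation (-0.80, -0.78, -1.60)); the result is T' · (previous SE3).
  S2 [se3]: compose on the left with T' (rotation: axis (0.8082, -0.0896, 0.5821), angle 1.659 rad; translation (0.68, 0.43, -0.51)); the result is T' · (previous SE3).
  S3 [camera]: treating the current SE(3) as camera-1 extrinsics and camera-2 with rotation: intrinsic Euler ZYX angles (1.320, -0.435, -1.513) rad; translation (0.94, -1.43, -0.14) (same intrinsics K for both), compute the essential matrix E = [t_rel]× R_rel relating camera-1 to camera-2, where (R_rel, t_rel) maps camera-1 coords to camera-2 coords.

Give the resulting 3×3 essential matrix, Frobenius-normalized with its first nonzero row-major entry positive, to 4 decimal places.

matrix = [0.4470 -0.1097 0.2517; 0.4430 -0.2819 -0.0180; 0.0101 0.3597 0.5651]

source (fourbar_fk): coupler pose = R=[0.9558 -0.2939 0.0000; 0.2939 0.9558 0.0000; 0.0000 0.0000 1.0000], t=(0.1547, 0.8561, 0.0000)
after S1 (compose_se3): R=[0.6980 0.7161 -0.0040; 0.1349 -0.1370 -0.9813; -0.7033 0.6844 -0.1922], t=(0.0323, -0.8320, -1.3520)
after S2 (compose_se3): R=[0.0484 0.8253 0.5626; 0.9451 -0.2201 0.2416; 0.3232 0.5200 -0.7907], t=(0.6766, 1.6774, -1.4925)
after S3 (essential): [0.4470 -0.1097 0.2517; 0.4430 -0.2819 -0.0180; 0.0101 0.3597 0.5651]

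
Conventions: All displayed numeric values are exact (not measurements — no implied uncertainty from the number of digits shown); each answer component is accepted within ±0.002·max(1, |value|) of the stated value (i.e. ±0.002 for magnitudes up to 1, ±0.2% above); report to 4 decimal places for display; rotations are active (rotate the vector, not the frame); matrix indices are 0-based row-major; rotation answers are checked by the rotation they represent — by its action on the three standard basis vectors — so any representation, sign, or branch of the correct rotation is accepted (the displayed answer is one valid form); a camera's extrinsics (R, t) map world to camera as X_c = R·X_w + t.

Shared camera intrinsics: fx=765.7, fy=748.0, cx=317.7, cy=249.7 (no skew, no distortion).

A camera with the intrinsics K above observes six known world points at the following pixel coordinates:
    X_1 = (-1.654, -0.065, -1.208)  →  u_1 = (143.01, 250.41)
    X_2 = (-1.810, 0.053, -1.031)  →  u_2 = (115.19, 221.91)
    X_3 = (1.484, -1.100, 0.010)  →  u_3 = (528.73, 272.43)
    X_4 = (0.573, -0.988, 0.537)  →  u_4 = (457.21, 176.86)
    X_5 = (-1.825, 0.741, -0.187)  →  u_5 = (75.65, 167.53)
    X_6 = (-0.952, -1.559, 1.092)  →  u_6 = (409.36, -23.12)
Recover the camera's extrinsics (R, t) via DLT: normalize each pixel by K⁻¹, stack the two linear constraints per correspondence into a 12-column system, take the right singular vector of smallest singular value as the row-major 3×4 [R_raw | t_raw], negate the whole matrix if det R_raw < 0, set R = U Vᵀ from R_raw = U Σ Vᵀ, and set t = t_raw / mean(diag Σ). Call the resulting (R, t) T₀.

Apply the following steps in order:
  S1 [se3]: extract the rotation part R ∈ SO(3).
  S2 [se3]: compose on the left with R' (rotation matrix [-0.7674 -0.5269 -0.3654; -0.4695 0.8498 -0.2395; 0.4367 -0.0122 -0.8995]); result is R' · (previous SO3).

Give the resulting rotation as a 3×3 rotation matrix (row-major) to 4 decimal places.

rotation (matrix) = ((-0.9633, 0.2110, 0.1661), (-0.0248, 0.5462, -0.8373), (-0.2674, -0.8107, -0.5209))

source (pnp_recover): camera pose = R=[0.6340 -0.7724 0.0382; 0.4898 0.3629 -0.7927; 0.5984 0.5213 0.6084], t=(0.0200, -0.1200, 6.2499)
after S1 (rot_of_se3): [0.6340 -0.7724 0.0382; 0.4898 0.3629 -0.7927; 0.5984 0.5213 0.6084]
after S2 (compose_so3): [-0.9633 0.2110 0.1661; -0.0248 0.5462 -0.8373; -0.2674 -0.8107 -0.5209]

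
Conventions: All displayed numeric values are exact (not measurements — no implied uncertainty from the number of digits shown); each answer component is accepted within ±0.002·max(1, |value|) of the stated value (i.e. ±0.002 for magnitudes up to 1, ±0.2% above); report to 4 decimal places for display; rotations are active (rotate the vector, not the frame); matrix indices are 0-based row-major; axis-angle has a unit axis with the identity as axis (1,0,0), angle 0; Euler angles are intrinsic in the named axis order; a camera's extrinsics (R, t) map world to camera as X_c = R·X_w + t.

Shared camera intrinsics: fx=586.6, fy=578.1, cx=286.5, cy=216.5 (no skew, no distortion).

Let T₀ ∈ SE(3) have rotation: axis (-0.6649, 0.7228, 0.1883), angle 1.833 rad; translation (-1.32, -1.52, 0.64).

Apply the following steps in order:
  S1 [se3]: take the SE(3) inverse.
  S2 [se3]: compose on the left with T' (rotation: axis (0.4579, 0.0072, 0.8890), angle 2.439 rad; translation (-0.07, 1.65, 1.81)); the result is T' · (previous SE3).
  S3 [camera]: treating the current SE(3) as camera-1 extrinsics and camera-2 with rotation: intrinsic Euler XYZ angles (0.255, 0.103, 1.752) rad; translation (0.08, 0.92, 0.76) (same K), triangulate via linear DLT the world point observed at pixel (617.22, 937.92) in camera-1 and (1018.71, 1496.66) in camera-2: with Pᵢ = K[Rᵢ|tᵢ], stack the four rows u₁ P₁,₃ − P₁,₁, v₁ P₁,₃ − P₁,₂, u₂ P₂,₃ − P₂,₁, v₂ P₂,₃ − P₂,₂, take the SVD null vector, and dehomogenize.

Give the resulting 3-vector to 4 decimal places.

after S1 (invert_se3): R=[0.2975 -0.4233 -0.8558; -0.7870 0.3987 -0.4708; 0.5404 0.8136 -0.2146], t=(0.2970, -0.1316, 2.0873)
after S2 (compose_se3): R=[0.7208 0.5276 0.4495; 0.6194 -0.7814 -0.0762; 0.3110 0.3333 -0.8900], t=(1.3958, 1.3287, 3.2968)
after S3 (triangulate): (1.6875, -1.8464, 0.1782)

result = (1.6875, -1.8464, 0.1782)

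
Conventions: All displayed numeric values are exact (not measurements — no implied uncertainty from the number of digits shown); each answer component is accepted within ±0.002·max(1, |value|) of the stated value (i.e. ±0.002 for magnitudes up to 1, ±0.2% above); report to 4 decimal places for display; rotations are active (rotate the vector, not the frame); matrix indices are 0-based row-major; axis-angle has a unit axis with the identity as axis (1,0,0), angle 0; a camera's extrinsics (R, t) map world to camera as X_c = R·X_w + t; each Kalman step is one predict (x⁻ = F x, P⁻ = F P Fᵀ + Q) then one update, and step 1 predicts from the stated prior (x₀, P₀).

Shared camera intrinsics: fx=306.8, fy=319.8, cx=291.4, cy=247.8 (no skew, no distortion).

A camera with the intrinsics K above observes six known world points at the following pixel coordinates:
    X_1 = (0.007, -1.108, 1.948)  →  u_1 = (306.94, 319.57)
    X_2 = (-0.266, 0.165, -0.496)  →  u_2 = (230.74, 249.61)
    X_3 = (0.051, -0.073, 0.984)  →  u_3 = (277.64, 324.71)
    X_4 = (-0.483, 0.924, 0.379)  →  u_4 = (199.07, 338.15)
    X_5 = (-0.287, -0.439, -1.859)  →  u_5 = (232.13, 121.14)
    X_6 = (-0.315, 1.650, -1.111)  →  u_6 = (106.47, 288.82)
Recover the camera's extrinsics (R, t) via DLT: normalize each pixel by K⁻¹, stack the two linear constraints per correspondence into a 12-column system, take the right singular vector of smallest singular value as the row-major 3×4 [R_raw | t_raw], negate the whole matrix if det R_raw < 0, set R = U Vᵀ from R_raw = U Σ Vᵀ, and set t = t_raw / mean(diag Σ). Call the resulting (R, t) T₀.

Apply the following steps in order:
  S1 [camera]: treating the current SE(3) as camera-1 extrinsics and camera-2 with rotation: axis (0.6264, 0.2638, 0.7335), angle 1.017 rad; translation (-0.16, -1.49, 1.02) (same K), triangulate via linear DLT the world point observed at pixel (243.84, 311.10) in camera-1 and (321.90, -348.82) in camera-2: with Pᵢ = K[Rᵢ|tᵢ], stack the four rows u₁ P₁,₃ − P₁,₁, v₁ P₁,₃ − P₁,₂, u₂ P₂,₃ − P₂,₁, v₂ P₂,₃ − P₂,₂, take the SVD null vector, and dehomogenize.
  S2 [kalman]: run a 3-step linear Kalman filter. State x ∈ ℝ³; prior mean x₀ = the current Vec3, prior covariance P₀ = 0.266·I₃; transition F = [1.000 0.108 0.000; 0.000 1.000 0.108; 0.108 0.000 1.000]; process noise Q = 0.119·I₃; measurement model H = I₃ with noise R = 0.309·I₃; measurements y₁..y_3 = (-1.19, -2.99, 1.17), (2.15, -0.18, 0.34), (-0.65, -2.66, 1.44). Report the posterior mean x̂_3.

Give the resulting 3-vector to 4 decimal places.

result = (-0.2452, -1.7042, 1.1216)

source (pnp_recover): camera pose = R=[0.8932 -0.4334 0.1196; 0.1573 0.5504 0.8200; -0.4212 -0.7136 0.5598], t=(-0.4100, 0.3799, 4.2196)
after S1 (triangulate): (-1.3159, -0.8330, 1.9008)
after S2 (kf_track): (-0.2452, -1.7042, 1.1216)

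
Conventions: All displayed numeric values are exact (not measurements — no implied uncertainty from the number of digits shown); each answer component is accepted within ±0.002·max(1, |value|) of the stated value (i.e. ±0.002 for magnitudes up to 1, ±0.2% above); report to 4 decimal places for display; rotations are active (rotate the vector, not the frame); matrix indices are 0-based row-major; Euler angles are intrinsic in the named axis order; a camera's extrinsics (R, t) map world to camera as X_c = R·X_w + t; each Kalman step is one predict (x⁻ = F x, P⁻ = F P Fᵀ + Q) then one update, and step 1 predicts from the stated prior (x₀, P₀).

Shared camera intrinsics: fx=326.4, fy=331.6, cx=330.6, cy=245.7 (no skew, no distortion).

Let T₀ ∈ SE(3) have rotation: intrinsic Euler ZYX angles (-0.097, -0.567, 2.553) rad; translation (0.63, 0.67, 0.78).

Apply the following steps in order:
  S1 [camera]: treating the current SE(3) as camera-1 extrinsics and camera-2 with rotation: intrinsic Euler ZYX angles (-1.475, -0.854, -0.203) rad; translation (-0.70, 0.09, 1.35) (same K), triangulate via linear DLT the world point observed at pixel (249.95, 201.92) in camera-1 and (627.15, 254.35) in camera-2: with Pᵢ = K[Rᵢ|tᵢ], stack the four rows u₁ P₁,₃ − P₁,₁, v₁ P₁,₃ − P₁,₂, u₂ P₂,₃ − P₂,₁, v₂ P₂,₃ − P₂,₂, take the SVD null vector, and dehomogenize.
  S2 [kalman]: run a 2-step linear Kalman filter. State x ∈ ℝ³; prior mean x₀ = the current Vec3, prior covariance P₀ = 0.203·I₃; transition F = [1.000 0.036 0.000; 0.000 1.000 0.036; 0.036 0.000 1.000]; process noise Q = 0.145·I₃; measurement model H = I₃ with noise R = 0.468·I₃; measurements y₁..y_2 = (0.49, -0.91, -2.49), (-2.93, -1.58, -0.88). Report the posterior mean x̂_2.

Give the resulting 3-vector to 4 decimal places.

after S1 (triangulate): (-0.4010, 1.3719, -0.3398)
after S2 (kf_track): (-1.2540, -0.4922, -1.1391)

result = (-1.2540, -0.4922, -1.1391)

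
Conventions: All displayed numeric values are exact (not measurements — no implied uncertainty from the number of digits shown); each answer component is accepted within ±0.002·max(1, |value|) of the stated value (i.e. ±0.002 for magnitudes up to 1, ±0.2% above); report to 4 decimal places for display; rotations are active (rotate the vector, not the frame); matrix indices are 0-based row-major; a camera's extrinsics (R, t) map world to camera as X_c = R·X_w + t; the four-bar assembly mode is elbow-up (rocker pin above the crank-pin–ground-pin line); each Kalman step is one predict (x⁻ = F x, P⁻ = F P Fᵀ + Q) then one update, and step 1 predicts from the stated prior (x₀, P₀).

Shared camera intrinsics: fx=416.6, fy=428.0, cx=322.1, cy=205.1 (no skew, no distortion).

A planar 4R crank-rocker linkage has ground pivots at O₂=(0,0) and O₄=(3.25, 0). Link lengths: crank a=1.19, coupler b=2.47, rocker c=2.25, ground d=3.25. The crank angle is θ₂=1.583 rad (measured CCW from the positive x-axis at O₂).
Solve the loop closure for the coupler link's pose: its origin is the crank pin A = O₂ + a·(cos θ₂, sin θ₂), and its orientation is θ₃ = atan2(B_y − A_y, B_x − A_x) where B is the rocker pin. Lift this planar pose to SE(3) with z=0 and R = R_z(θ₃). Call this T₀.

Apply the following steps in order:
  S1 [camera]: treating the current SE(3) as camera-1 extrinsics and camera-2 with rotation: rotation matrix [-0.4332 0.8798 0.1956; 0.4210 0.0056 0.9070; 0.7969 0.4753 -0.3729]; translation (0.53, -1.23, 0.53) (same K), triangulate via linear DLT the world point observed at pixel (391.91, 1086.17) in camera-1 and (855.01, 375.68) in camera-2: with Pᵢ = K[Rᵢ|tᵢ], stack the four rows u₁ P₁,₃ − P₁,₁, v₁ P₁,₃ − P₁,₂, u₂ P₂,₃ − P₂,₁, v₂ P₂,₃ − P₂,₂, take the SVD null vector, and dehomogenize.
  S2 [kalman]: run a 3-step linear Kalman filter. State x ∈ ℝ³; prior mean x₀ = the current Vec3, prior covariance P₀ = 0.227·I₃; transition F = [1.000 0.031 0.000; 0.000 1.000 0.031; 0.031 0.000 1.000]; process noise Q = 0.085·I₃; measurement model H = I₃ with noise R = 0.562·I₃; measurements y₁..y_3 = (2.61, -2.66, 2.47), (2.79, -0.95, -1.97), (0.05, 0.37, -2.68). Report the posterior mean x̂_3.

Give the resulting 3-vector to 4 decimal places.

source (fourbar_fk): coupler pose = R=[0.9387 -0.3448 0.0000; 0.3448 0.9387 0.0000; 0.0000 0.0000 1.0000], t=(-0.0145, 1.1899, 0.0000)
after S1 (triangulate): (0.9850, 1.8652, 1.5935)
after S2 (kf_track): (1.3069, 0.0217, -0.4246)

result = (1.3069, 0.0217, -0.4246)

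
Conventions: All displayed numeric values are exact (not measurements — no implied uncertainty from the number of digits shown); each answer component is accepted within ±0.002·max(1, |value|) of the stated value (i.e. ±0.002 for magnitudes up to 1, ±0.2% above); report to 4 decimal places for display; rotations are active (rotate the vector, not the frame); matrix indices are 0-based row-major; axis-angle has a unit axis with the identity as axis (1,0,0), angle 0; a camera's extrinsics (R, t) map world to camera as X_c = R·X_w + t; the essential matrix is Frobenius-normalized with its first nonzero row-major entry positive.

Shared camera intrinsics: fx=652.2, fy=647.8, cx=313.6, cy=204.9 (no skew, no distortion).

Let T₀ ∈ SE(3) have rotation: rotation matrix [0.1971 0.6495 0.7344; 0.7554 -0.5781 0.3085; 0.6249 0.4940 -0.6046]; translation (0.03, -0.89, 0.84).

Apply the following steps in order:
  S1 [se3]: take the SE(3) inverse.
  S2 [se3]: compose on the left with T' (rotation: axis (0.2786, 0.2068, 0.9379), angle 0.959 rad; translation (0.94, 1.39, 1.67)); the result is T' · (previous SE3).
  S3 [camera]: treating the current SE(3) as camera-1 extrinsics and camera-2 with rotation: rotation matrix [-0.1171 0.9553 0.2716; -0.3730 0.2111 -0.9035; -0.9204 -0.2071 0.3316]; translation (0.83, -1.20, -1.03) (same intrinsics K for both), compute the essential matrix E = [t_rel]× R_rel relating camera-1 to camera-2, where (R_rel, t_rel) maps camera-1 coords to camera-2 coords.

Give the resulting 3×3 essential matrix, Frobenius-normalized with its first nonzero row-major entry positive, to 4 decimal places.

matrix = [0.1282 -0.4719 -0.4151; -0.3674 -0.1259 0.3636; -0.3016 -0.4514 0.1039]

after S1 (invert_se3): R=[0.1971 0.7554 0.6249; 0.6495 -0.5781 0.4940; 0.7344 0.3085 -0.6046], t=(0.1415, -0.9489, 0.7604)
after S2 (compose_se3): R=[-0.1570 0.9750 -0.1572; 0.4341 0.2111 0.8758; 0.8871 0.0693 -0.4564], t=(1.9445, 0.8292, 2.0884)
after S3 (essential): [0.1282 -0.4719 -0.4151; -0.3674 -0.1259 0.3636; -0.3016 -0.4514 0.1039]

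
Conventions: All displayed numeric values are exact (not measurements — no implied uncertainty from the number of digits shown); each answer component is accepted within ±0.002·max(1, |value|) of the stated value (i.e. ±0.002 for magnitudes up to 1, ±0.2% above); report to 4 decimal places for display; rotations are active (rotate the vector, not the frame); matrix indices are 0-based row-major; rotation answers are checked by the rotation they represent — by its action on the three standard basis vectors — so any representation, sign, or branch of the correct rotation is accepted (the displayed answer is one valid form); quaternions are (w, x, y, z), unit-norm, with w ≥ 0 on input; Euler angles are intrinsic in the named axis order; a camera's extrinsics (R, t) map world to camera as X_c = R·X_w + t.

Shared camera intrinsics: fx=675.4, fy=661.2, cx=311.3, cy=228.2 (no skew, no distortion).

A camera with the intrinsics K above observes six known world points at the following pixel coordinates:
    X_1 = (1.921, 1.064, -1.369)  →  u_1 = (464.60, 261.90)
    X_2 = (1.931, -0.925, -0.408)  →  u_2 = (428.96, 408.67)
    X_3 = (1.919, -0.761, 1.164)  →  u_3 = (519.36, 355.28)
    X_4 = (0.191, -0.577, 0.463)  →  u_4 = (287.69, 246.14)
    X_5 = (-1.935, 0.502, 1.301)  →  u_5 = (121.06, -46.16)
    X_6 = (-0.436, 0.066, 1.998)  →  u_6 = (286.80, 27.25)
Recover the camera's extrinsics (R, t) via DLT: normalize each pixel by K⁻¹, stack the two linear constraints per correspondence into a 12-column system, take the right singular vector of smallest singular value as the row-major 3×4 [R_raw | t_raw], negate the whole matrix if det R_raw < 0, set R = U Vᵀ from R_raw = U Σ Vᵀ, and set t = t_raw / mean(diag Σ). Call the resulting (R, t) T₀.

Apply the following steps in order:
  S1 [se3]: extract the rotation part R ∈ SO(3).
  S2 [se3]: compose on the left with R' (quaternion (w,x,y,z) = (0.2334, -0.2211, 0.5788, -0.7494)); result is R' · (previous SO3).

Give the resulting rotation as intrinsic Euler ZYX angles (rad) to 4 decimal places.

source (pnp_recover): camera pose = R=[0.8738 0.4470 0.1915; 0.4860 -0.7874 -0.3793; -0.0188 0.4245 -0.9052], t=(-0.1799, -0.2299, 5.8891)
after S1 (rot_of_se3): [0.8738 0.4470 0.1915; 0.4860 -0.7874 -0.3793; -0.0188 0.4245 -0.9052]
after S2 (compose_so3): [-0.6588 -0.1732 -0.7321; -0.6224 -0.4212 0.6597; -0.4226 0.8903 0.1698]

rotation (euler_zyx) = (-2.3846, 0.4363, 1.3824)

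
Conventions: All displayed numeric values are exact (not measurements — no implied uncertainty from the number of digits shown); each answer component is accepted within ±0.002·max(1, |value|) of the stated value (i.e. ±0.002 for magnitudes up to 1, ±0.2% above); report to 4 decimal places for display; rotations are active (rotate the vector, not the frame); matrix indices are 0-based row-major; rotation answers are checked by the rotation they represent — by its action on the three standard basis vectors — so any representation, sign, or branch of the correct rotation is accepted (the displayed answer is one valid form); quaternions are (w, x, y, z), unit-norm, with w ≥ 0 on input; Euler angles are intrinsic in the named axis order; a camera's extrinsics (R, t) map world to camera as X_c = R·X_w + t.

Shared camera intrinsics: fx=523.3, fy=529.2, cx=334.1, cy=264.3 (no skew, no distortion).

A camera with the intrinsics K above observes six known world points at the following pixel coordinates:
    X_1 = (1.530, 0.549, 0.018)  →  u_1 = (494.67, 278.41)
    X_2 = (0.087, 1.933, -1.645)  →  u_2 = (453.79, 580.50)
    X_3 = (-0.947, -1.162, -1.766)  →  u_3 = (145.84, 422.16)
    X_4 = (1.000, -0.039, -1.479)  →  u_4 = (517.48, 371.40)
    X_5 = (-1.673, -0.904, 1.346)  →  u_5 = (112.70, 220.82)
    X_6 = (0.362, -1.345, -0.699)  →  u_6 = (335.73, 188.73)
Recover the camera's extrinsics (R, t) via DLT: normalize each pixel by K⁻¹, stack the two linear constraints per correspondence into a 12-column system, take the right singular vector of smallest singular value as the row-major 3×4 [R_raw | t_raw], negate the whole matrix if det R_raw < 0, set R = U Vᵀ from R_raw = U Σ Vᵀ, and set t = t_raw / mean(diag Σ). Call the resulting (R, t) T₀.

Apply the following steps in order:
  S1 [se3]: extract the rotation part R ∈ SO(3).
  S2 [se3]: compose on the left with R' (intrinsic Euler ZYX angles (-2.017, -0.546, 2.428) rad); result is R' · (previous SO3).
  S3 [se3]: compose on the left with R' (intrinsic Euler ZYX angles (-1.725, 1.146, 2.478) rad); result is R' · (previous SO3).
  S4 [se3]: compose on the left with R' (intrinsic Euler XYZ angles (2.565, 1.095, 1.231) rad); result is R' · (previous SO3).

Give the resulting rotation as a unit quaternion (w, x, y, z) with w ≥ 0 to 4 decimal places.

rotation (quat) = (0.4544, -0.3337, 0.2806, -0.7768)

source (pnp_recover): camera pose = R=[0.9218 0.3140 -0.2274; -0.3877 0.7551 -0.5287; 0.0057 0.5755 0.8178], t=(-0.0600, 0.3200, 4.6100)
after S1 (rot_of_se3): [0.9218 0.3140 -0.2274; -0.3877 0.7551 -0.5287; 0.0057 0.5755 0.8178]
after S2 (compose_so3): [-0.1367 -0.9573 -0.2546; -0.9564 0.1946 -0.2179; 0.2582 0.2137 -0.9422]
after S3 (compose_so3): [0.7069 -0.2141 0.6741; 0.6778 0.4773 -0.5592; -0.2020 0.8523 0.4825]
after S4 (compose_so3): [-0.3644 0.5188 0.7734; -0.8932 -0.4296 -0.1327; 0.2634 -0.7391 0.6199]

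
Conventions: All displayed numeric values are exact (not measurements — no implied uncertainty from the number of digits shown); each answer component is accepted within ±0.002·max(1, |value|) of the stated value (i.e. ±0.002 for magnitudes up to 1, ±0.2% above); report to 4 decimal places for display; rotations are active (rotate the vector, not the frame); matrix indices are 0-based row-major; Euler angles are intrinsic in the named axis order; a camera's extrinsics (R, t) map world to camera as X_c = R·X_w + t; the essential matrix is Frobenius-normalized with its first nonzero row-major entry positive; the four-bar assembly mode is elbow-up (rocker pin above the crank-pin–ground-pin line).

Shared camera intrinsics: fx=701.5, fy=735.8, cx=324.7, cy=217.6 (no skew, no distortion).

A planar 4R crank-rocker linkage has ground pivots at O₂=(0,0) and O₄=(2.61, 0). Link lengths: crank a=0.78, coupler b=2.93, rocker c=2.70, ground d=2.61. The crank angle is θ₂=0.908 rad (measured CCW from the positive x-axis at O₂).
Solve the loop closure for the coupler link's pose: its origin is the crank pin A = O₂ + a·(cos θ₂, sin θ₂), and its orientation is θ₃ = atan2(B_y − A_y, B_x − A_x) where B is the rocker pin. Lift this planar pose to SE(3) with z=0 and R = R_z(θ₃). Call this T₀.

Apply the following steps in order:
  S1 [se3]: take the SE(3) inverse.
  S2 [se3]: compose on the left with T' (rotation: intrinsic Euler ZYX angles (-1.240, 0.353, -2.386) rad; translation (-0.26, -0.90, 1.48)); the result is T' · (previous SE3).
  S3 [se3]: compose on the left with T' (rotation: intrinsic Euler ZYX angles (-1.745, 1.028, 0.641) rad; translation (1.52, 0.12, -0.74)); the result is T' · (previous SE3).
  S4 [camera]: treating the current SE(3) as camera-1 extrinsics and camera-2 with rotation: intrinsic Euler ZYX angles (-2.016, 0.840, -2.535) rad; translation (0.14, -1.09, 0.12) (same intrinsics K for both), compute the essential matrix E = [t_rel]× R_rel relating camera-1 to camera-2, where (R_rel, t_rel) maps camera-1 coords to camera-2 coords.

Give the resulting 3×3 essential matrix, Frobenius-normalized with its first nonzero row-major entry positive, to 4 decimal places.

matrix = [0.1278 0.2791 -0.5975; -0.1574 0.1108 0.2518; 0.3135 -0.5795 -0.1196]

source (fourbar_fk): coupler pose = R=[0.7029 -0.7113 0.0000; 0.7113 0.7029 0.0000; 0.0000 0.0000 1.0000], t=(0.4800, 0.6149, 0.0000)
after S1 (invert_se3): R=[0.7029 0.7113 0.0000; -0.7113 0.7029 -0.0000; 0.0000 0.0000 1.0000], t=(-0.7747, -0.0907, 0.0000)
after S2 (compose_se3): R=[0.7587 -0.3212 0.5668; -0.6151 -0.6399 0.4607; 0.2147 -0.6982 -0.6830], t=(-0.4267, -0.2114, 1.8062)
after S3 (compose_se3): R=[-0.6509 0.0747 0.7555; -0.1132 0.9745 -0.1938; -0.7507 -0.2117 -0.6258], t=(0.1315, -0.5606, 0.3078)
after S4 (essential): [0.1278 0.2791 -0.5975; -0.1574 0.1108 0.2518; 0.3135 -0.5795 -0.1196]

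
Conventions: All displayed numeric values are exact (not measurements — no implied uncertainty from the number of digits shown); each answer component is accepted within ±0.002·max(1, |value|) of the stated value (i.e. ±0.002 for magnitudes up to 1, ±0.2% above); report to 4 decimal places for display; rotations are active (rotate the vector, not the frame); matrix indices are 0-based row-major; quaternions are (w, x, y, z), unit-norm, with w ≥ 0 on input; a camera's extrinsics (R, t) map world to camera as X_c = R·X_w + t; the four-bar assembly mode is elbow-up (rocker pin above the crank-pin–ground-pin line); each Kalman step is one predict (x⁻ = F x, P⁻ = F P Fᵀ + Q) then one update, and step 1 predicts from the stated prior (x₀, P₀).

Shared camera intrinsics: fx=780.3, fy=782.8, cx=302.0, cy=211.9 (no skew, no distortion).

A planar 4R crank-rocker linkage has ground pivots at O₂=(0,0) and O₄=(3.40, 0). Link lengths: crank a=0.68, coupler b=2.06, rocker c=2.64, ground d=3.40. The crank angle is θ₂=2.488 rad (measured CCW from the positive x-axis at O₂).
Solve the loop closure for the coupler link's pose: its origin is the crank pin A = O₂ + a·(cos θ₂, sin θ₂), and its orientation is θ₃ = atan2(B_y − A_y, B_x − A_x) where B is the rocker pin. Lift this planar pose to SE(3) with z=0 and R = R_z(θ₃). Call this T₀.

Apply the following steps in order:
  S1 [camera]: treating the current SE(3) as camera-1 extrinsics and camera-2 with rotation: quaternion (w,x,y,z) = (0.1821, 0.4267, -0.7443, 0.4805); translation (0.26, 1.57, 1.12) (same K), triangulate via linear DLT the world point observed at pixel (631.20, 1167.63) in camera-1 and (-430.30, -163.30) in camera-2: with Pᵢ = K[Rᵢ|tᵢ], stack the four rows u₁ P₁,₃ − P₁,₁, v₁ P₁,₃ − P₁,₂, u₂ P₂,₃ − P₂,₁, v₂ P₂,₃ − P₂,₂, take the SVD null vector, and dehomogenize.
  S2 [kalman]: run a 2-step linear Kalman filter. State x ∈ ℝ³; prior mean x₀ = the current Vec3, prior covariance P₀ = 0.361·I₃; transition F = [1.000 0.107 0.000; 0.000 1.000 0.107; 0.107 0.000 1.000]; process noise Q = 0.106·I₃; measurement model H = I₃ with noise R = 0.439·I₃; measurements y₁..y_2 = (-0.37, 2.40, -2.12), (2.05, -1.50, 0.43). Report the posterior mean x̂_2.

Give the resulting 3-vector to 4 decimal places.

source (fourbar_fk): coupler pose = R=[0.8535 -0.5210 0.0000; 0.5210 0.8535 0.0000; 0.0000 0.0000 1.0000], t=(-0.5399, 0.4135, 0.0000)
after S1 (triangulate): (1.8712, 0.7078, 1.6320)
after S2 (kf_track): (1.3211, 0.2556, 0.0584)

result = (1.3211, 0.2556, 0.0584)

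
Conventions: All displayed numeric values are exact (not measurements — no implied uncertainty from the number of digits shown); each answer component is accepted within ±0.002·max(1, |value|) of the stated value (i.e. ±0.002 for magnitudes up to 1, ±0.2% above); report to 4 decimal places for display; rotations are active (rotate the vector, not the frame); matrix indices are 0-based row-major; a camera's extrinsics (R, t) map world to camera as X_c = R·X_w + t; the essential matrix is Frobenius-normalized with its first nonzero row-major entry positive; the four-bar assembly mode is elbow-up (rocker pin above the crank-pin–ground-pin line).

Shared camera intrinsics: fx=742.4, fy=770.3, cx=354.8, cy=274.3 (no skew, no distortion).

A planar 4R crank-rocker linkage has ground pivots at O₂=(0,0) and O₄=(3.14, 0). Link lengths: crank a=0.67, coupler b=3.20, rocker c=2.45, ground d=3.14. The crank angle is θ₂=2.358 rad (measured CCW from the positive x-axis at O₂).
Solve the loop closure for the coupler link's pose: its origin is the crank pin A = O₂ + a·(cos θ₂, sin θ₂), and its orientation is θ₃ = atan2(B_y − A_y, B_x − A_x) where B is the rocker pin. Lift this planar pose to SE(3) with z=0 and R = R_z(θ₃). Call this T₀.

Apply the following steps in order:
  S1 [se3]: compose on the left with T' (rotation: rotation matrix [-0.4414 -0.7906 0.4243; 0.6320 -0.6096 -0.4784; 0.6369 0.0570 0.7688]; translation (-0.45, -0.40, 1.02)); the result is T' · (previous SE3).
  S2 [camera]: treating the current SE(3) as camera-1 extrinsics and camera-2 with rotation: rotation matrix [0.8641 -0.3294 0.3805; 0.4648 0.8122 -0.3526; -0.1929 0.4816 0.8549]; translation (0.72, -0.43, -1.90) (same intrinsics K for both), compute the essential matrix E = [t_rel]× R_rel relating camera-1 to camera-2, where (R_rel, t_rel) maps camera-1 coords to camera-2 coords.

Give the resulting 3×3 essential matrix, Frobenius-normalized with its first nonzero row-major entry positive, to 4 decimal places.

matrix = [0.6471 0.0526 0.2795; -0.2553 0.1547 0.5793; 0.1252 -0.0637 -0.2365]

source (fourbar_fk): coupler pose = R=[0.8305 -0.5570 0.0000; 0.5570 0.8305 0.0000; 0.0000 0.0000 1.0000], t=(-0.4746, 0.4729, 0.0000)
after S1 (compose_se3): R=[-0.8070 -0.4107 0.4243; 0.1853 -0.8584 -0.4784; 0.5607 -0.3074 0.7688], t=(-0.6144, -0.9883, 0.7447)
after S2 (essential): [0.6471 0.0526 0.2795; -0.2553 0.1547 0.5793; 0.1252 -0.0637 -0.2365]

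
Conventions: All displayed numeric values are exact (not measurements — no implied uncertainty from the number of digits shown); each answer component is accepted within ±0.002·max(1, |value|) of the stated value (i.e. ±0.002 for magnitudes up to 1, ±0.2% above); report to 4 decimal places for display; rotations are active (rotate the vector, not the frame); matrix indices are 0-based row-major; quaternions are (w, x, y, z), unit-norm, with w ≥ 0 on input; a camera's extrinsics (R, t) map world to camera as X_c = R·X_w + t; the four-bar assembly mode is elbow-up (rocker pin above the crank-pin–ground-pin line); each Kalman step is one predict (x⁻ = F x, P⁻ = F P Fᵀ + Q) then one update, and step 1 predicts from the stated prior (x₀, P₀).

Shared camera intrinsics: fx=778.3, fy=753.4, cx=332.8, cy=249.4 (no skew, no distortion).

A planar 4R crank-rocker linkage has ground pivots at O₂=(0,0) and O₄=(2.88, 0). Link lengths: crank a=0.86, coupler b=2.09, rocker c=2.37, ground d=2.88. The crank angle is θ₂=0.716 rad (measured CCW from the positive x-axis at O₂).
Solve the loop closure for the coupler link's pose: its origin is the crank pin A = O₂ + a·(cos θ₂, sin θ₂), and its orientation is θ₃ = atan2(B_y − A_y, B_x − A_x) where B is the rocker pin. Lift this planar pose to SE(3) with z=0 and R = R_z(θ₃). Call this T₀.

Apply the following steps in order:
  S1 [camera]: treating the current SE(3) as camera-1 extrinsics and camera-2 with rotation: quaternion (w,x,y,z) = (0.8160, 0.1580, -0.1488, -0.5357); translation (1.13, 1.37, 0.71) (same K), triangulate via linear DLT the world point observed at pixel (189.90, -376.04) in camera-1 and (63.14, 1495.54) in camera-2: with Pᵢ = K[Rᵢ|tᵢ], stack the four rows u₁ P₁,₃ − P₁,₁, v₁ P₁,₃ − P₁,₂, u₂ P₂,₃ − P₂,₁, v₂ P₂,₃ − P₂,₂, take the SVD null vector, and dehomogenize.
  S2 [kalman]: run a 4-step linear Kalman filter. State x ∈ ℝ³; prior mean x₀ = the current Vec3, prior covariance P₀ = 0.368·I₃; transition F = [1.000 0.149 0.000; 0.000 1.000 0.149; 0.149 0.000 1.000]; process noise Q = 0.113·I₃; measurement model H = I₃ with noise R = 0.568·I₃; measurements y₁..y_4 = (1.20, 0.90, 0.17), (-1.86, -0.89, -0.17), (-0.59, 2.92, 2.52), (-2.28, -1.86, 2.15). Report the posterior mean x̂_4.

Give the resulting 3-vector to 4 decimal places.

result = (-1.2769, 0.1266, 1.2770)

source (fourbar_fk): coupler pose = R=[0.6304 -0.7762 0.0000; 0.7762 0.6304 0.0000; 0.0000 0.0000 1.0000], t=(0.6488, 0.5645, 0.0000)
after S1 (triangulate): (-1.9949, -0.4272, 1.5098)
after S2 (kf_track): (-1.2769, 0.1266, 1.2770)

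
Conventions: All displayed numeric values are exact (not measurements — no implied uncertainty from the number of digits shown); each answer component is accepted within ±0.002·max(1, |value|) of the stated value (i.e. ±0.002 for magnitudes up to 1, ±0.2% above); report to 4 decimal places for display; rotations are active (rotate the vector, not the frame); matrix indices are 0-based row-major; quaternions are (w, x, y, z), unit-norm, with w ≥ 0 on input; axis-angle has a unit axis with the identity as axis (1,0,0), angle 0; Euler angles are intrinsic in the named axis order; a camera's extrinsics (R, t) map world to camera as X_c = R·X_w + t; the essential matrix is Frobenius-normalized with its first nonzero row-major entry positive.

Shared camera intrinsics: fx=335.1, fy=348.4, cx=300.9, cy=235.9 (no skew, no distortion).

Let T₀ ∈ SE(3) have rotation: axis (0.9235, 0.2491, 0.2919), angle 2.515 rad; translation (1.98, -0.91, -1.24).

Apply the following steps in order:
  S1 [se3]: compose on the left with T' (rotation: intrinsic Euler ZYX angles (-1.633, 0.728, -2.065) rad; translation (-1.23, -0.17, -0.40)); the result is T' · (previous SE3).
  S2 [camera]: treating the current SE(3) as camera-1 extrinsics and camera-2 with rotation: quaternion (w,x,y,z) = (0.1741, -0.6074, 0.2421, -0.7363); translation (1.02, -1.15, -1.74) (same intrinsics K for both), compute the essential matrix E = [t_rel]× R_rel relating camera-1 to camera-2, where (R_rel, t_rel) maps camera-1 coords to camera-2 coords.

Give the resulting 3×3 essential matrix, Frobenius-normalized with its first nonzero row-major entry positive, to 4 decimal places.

matrix = [0.3272 -0.3206 -0.4207; -0.0932 -0.5198 0.4450; -0.1591 0.3097 0.1227]

after S1 (compose_se3): R=[0.0163 0.8981 -0.4395; -0.0967 -0.4361 -0.8947; -0.9952 0.0571 0.0798], t=(-2.0381, -2.5268, -0.6803)
after S2 (essential): [0.3272 -0.3206 -0.4207; -0.0932 -0.5198 0.4450; -0.1591 0.3097 0.1227]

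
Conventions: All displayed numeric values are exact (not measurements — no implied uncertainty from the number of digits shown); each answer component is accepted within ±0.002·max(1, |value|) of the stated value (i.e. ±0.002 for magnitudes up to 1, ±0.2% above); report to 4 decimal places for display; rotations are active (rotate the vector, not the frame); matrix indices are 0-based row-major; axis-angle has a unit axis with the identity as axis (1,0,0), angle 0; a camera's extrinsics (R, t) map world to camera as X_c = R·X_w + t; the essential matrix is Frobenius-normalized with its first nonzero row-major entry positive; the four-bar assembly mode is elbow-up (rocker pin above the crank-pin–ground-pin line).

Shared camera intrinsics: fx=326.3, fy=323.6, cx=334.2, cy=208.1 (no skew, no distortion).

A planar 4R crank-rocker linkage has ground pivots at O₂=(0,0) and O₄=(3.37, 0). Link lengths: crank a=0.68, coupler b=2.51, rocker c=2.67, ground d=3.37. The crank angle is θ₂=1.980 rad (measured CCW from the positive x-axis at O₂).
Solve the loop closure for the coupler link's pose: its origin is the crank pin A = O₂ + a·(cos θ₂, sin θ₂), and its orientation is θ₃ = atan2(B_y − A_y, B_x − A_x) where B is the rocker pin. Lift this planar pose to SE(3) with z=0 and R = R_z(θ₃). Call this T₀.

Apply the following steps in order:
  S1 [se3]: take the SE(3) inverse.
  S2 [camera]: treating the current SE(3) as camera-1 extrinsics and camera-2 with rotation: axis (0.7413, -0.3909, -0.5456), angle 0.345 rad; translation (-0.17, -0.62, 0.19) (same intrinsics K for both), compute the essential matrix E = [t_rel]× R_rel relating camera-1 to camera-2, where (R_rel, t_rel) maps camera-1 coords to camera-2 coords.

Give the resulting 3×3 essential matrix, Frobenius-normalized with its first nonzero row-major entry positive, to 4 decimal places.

matrix = [0.1903 0.4320 -0.1580; -0.5598 0.1472 -0.4040; 0.2396 0.4250 -0.1261]

source (fourbar_fk): coupler pose = R=[0.8032 -0.5957 0.0000; 0.5957 0.8032 0.0000; 0.0000 0.0000 1.0000], t=(-0.2706, 0.6239, 0.0000)
after S1 (invert_se3): R=[0.8032 0.5957 0.0000; -0.5957 0.8032 0.0000; 0.0000 0.0000 1.0000], t=(-0.1543, -0.6623, 0.0000)
after S2 (essential): [0.1903 0.4320 -0.1580; -0.5598 0.1472 -0.4040; 0.2396 0.4250 -0.1261]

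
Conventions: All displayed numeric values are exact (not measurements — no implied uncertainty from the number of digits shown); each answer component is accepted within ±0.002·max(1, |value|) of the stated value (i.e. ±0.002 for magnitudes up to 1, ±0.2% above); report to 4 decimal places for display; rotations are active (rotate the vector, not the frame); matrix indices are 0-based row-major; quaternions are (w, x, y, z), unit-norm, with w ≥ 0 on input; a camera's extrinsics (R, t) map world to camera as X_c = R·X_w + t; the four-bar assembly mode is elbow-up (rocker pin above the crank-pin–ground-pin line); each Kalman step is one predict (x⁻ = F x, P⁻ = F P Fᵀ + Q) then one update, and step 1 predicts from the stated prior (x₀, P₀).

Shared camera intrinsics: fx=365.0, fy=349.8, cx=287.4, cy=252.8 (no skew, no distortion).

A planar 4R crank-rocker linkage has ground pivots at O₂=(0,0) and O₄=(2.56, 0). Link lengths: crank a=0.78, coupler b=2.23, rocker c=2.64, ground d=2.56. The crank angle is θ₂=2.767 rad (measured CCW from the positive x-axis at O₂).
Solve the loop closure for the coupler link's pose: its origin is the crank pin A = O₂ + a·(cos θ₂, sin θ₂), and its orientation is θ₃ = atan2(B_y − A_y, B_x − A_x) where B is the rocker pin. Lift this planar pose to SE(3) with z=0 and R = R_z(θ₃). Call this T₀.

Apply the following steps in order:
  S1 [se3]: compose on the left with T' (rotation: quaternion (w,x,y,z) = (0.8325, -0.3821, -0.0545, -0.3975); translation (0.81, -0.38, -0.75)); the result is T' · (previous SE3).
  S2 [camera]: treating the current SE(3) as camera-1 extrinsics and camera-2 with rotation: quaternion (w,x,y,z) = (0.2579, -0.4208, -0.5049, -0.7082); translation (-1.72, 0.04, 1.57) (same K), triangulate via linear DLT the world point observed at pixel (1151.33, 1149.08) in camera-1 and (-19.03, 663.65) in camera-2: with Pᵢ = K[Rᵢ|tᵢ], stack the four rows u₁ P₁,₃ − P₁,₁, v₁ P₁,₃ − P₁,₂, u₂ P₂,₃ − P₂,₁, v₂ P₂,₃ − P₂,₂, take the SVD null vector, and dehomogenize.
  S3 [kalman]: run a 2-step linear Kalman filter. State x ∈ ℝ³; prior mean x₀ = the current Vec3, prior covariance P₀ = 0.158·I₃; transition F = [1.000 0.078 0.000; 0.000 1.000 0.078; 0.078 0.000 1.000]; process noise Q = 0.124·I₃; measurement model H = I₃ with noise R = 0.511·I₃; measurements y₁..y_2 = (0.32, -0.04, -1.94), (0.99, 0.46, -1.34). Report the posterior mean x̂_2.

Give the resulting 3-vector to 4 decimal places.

source (fourbar_fk): coupler pose = R=[0.6705 -0.7419 0.0000; 0.7419 0.6705 0.0000; 0.0000 0.0000 1.0000], t=(-0.7259, 0.2854, 0.0000)
after S1 (compose_se3): R=[0.9765 -0.0314 0.2130; -0.1250 0.7229 0.6795; -0.1753 -0.6902 0.7021], t=(0.5186, 0.1821, -1.2056)
after S2 (triangulate): (0.1571, -0.4369, 1.9953)
after S3 (kf_track): (0.4388, 0.0408, -0.0946)

result = (0.4388, 0.0408, -0.0946)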